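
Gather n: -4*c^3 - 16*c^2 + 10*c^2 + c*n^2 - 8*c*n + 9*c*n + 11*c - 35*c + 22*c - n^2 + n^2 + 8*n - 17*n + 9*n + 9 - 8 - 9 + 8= -4*c^3 - 6*c^2 + c*n^2 + c*n - 2*c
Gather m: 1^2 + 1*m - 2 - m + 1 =0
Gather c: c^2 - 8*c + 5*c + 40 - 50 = c^2 - 3*c - 10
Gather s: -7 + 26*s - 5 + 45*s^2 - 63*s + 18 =45*s^2 - 37*s + 6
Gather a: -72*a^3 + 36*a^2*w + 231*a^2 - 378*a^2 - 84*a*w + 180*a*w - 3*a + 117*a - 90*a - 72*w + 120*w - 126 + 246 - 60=-72*a^3 + a^2*(36*w - 147) + a*(96*w + 24) + 48*w + 60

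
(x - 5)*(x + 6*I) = x^2 - 5*x + 6*I*x - 30*I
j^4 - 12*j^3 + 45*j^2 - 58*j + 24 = (j - 6)*(j - 4)*(j - 1)^2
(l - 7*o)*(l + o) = l^2 - 6*l*o - 7*o^2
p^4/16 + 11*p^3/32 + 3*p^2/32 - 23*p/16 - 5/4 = (p/4 + 1/4)*(p/4 + 1)*(p - 2)*(p + 5/2)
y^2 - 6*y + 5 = (y - 5)*(y - 1)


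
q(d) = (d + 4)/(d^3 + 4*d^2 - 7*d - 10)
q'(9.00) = 0.00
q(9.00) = 0.01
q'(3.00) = -0.27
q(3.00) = 0.22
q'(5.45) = -0.02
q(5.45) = 0.04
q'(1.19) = -0.38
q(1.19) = -0.47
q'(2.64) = -0.68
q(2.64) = 0.37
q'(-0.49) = 0.92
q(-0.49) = -0.61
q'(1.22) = -0.42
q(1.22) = -0.48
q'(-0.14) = 0.28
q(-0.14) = -0.43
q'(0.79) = -0.12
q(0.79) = -0.38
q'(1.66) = -2.44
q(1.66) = -0.94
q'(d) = (d + 4)*(-3*d^2 - 8*d + 7)/(d^3 + 4*d^2 - 7*d - 10)^2 + 1/(d^3 + 4*d^2 - 7*d - 10)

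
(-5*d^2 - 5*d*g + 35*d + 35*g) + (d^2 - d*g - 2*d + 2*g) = -4*d^2 - 6*d*g + 33*d + 37*g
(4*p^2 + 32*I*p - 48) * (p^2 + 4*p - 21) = 4*p^4 + 16*p^3 + 32*I*p^3 - 132*p^2 + 128*I*p^2 - 192*p - 672*I*p + 1008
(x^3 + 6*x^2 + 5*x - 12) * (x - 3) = x^4 + 3*x^3 - 13*x^2 - 27*x + 36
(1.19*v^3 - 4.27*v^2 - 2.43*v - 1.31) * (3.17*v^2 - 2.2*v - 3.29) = 3.7723*v^5 - 16.1539*v^4 - 2.2242*v^3 + 15.2416*v^2 + 10.8767*v + 4.3099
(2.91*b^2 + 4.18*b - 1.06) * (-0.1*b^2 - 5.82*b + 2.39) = -0.291*b^4 - 17.3542*b^3 - 17.2667*b^2 + 16.1594*b - 2.5334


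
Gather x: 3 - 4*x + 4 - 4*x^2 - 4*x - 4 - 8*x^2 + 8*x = 3 - 12*x^2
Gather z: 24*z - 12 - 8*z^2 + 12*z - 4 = -8*z^2 + 36*z - 16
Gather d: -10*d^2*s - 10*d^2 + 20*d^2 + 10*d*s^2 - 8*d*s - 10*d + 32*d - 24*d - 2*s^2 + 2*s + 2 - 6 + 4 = d^2*(10 - 10*s) + d*(10*s^2 - 8*s - 2) - 2*s^2 + 2*s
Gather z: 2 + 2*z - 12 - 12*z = -10*z - 10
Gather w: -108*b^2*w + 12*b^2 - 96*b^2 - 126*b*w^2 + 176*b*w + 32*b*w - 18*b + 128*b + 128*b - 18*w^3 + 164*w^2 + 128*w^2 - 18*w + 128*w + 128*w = -84*b^2 + 238*b - 18*w^3 + w^2*(292 - 126*b) + w*(-108*b^2 + 208*b + 238)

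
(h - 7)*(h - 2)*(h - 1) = h^3 - 10*h^2 + 23*h - 14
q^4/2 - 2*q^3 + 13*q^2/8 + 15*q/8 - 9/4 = (q/2 + 1/2)*(q - 2)*(q - 3/2)^2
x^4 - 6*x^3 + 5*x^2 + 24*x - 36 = (x - 3)^2*(x - 2)*(x + 2)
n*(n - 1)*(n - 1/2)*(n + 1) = n^4 - n^3/2 - n^2 + n/2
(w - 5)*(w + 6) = w^2 + w - 30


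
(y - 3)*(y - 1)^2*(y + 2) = y^4 - 3*y^3 - 3*y^2 + 11*y - 6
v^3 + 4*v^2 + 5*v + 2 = (v + 1)^2*(v + 2)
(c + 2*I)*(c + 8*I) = c^2 + 10*I*c - 16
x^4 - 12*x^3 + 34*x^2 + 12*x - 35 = (x - 7)*(x - 5)*(x - 1)*(x + 1)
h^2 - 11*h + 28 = (h - 7)*(h - 4)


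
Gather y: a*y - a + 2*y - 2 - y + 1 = -a + y*(a + 1) - 1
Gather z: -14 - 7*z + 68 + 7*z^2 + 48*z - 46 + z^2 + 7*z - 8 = 8*z^2 + 48*z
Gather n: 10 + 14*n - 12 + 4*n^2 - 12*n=4*n^2 + 2*n - 2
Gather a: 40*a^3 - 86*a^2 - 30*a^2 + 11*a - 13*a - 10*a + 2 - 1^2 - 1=40*a^3 - 116*a^2 - 12*a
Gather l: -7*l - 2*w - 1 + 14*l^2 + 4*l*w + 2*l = 14*l^2 + l*(4*w - 5) - 2*w - 1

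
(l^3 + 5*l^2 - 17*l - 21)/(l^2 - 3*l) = l + 8 + 7/l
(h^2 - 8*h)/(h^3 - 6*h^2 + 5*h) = (h - 8)/(h^2 - 6*h + 5)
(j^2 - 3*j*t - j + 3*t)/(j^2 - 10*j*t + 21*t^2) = (1 - j)/(-j + 7*t)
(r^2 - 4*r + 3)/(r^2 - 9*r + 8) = (r - 3)/(r - 8)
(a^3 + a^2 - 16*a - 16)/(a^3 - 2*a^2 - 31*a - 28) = (a - 4)/(a - 7)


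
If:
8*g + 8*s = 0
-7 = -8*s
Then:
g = -7/8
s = 7/8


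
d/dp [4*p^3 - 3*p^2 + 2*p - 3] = 12*p^2 - 6*p + 2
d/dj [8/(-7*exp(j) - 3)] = 56*exp(j)/(7*exp(j) + 3)^2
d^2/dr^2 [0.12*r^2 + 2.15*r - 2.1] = 0.240000000000000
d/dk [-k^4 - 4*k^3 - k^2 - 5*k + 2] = -4*k^3 - 12*k^2 - 2*k - 5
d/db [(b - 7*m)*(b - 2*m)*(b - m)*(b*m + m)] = m*(4*b^3 - 30*b^2*m + 3*b^2 + 46*b*m^2 - 20*b*m - 14*m^3 + 23*m^2)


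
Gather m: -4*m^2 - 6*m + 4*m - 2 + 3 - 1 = -4*m^2 - 2*m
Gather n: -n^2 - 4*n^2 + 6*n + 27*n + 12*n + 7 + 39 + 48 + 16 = -5*n^2 + 45*n + 110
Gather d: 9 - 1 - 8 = 0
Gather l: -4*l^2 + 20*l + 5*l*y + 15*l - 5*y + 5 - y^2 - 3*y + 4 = -4*l^2 + l*(5*y + 35) - y^2 - 8*y + 9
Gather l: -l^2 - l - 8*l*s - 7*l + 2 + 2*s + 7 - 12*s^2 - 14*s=-l^2 + l*(-8*s - 8) - 12*s^2 - 12*s + 9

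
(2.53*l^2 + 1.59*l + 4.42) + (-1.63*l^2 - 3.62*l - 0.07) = 0.9*l^2 - 2.03*l + 4.35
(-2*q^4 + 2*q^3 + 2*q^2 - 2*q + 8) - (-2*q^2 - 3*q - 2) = -2*q^4 + 2*q^3 + 4*q^2 + q + 10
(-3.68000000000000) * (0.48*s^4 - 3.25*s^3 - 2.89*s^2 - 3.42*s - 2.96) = -1.7664*s^4 + 11.96*s^3 + 10.6352*s^2 + 12.5856*s + 10.8928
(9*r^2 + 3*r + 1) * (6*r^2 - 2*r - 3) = 54*r^4 - 27*r^2 - 11*r - 3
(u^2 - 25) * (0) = 0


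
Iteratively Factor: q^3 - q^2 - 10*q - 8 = (q + 1)*(q^2 - 2*q - 8) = (q + 1)*(q + 2)*(q - 4)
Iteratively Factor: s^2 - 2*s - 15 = (s - 5)*(s + 3)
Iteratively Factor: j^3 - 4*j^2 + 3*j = (j - 1)*(j^2 - 3*j) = j*(j - 1)*(j - 3)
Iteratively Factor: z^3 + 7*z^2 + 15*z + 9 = (z + 3)*(z^2 + 4*z + 3) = (z + 1)*(z + 3)*(z + 3)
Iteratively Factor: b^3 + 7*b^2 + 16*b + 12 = (b + 2)*(b^2 + 5*b + 6) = (b + 2)*(b + 3)*(b + 2)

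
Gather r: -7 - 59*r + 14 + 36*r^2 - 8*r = 36*r^2 - 67*r + 7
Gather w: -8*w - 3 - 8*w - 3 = -16*w - 6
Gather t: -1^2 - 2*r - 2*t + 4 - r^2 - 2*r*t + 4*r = -r^2 + 2*r + t*(-2*r - 2) + 3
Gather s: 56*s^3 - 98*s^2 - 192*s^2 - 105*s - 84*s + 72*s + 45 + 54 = 56*s^3 - 290*s^2 - 117*s + 99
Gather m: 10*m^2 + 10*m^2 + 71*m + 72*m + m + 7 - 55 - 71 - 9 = 20*m^2 + 144*m - 128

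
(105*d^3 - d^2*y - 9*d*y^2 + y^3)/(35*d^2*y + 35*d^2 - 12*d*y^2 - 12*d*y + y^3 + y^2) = (3*d + y)/(y + 1)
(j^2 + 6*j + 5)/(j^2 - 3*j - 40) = (j + 1)/(j - 8)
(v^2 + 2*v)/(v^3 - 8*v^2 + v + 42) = v/(v^2 - 10*v + 21)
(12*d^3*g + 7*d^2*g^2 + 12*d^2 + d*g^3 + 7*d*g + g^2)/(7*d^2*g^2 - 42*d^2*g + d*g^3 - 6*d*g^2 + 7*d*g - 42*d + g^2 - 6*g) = (12*d^2 + 7*d*g + g^2)/(7*d*g - 42*d + g^2 - 6*g)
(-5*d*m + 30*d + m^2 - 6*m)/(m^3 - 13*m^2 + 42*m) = (-5*d + m)/(m*(m - 7))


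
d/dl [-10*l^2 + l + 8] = 1 - 20*l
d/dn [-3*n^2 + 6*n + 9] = 6 - 6*n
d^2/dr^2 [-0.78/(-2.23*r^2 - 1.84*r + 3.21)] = (-7.757724*r^2 - 6.400992*r + 0.78*(4.46*r + 1.84)*(8.92*r + 3.68) + 11.166948)/(2.23*r^2 + 1.84*r - 3.21)^3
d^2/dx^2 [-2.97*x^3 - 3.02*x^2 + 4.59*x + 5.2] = -17.82*x - 6.04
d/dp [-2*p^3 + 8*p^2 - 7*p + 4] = -6*p^2 + 16*p - 7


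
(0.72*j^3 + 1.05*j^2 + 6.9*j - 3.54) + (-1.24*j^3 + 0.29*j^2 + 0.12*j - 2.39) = -0.52*j^3 + 1.34*j^2 + 7.02*j - 5.93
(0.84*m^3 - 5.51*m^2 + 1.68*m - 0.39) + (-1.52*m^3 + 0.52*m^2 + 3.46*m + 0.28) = -0.68*m^3 - 4.99*m^2 + 5.14*m - 0.11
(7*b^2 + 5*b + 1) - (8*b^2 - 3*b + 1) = -b^2 + 8*b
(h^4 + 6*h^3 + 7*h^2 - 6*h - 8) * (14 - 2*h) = -2*h^5 + 2*h^4 + 70*h^3 + 110*h^2 - 68*h - 112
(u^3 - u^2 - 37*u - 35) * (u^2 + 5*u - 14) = u^5 + 4*u^4 - 56*u^3 - 206*u^2 + 343*u + 490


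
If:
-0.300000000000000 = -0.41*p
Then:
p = 0.73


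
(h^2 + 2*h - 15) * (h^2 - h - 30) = h^4 + h^3 - 47*h^2 - 45*h + 450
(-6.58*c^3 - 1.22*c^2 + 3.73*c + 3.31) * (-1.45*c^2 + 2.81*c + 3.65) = 9.541*c^5 - 16.7208*c^4 - 32.8537*c^3 + 1.2288*c^2 + 22.9156*c + 12.0815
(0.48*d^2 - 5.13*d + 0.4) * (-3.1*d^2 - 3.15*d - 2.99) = -1.488*d^4 + 14.391*d^3 + 13.4843*d^2 + 14.0787*d - 1.196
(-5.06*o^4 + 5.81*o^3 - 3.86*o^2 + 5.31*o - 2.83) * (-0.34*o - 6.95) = 1.7204*o^5 + 33.1916*o^4 - 39.0671*o^3 + 25.0216*o^2 - 35.9423*o + 19.6685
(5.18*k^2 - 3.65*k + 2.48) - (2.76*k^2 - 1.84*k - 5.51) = 2.42*k^2 - 1.81*k + 7.99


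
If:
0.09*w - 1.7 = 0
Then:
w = 18.89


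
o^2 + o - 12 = (o - 3)*(o + 4)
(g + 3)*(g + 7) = g^2 + 10*g + 21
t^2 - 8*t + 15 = (t - 5)*(t - 3)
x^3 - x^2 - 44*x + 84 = (x - 6)*(x - 2)*(x + 7)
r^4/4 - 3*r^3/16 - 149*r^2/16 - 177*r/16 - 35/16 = (r/4 + 1/4)*(r - 7)*(r + 1/4)*(r + 5)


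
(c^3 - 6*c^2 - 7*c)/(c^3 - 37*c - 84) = c*(c + 1)/(c^2 + 7*c + 12)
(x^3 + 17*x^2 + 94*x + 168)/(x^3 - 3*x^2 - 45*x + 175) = (x^2 + 10*x + 24)/(x^2 - 10*x + 25)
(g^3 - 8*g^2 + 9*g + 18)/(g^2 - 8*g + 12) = (g^2 - 2*g - 3)/(g - 2)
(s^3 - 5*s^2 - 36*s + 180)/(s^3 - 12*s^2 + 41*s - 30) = (s + 6)/(s - 1)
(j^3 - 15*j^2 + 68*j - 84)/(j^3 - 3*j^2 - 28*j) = (j^2 - 8*j + 12)/(j*(j + 4))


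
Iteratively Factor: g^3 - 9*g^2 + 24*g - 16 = (g - 4)*(g^2 - 5*g + 4) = (g - 4)^2*(g - 1)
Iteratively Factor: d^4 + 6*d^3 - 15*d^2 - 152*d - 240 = (d + 3)*(d^3 + 3*d^2 - 24*d - 80) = (d - 5)*(d + 3)*(d^2 + 8*d + 16) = (d - 5)*(d + 3)*(d + 4)*(d + 4)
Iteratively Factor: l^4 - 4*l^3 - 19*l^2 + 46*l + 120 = (l - 5)*(l^3 + l^2 - 14*l - 24) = (l - 5)*(l - 4)*(l^2 + 5*l + 6) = (l - 5)*(l - 4)*(l + 3)*(l + 2)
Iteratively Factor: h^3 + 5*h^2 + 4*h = (h + 1)*(h^2 + 4*h) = (h + 1)*(h + 4)*(h)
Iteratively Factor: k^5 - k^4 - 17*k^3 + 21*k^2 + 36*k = (k - 3)*(k^4 + 2*k^3 - 11*k^2 - 12*k) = (k - 3)^2*(k^3 + 5*k^2 + 4*k) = (k - 3)^2*(k + 1)*(k^2 + 4*k) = k*(k - 3)^2*(k + 1)*(k + 4)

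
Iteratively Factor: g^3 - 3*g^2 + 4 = (g - 2)*(g^2 - g - 2) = (g - 2)^2*(g + 1)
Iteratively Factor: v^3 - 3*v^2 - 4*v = (v - 4)*(v^2 + v) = (v - 4)*(v + 1)*(v)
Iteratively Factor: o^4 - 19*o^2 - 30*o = (o + 3)*(o^3 - 3*o^2 - 10*o) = o*(o + 3)*(o^2 - 3*o - 10) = o*(o - 5)*(o + 3)*(o + 2)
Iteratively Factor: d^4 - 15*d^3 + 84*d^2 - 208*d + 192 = (d - 4)*(d^3 - 11*d^2 + 40*d - 48) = (d - 4)^2*(d^2 - 7*d + 12) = (d - 4)^3*(d - 3)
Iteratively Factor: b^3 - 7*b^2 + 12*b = (b)*(b^2 - 7*b + 12) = b*(b - 4)*(b - 3)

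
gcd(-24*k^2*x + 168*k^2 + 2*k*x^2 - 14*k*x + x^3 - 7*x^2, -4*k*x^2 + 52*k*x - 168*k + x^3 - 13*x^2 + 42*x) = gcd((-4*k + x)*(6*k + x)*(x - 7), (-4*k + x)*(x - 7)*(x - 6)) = -4*k*x + 28*k + x^2 - 7*x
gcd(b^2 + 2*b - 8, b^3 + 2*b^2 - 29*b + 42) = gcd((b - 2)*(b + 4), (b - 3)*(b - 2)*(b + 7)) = b - 2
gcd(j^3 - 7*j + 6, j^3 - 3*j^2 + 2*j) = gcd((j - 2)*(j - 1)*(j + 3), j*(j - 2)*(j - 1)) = j^2 - 3*j + 2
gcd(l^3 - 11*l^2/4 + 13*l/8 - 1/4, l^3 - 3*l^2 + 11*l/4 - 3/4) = l - 1/2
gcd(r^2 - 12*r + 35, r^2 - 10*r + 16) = 1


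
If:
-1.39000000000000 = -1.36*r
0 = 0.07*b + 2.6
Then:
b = -37.14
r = 1.02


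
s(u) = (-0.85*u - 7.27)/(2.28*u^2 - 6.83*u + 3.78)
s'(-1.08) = -0.45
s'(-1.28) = -0.35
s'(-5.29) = -0.02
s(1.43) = 6.41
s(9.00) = -0.12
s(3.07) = -2.30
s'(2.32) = 810.25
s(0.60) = -15.47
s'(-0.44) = -1.28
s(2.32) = -44.80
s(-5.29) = -0.03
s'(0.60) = -127.68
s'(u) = (6.83 - 4.56*u)*(-0.85*u - 7.27)/(2.28*u^2 - 6.83*u + 3.78)^2 - 0.85/(2.28*u^2 - 6.83*u + 3.78) = (1.938*u^2 + 33.1512*u - 52.8671)/(5.1984*u^4 - 31.1448*u^3 + 63.8857*u^2 - 51.6348*u + 14.2884)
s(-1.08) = -0.46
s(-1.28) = -0.38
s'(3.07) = 3.63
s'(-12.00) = -0.00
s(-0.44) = -0.95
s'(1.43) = -0.85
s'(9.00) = 0.02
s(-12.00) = 0.01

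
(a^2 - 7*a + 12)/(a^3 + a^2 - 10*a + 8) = (a^2 - 7*a + 12)/(a^3 + a^2 - 10*a + 8)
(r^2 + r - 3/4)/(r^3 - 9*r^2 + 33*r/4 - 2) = (2*r + 3)/(2*r^2 - 17*r + 8)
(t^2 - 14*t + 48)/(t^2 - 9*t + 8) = (t - 6)/(t - 1)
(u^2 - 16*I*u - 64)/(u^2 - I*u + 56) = (u - 8*I)/(u + 7*I)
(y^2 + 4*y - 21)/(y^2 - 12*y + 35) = (y^2 + 4*y - 21)/(y^2 - 12*y + 35)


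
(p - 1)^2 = p^2 - 2*p + 1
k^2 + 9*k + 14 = (k + 2)*(k + 7)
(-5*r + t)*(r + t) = -5*r^2 - 4*r*t + t^2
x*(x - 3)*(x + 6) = x^3 + 3*x^2 - 18*x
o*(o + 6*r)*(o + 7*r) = o^3 + 13*o^2*r + 42*o*r^2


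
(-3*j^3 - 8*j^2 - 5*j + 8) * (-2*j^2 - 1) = 6*j^5 + 16*j^4 + 13*j^3 - 8*j^2 + 5*j - 8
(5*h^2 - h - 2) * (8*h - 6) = 40*h^3 - 38*h^2 - 10*h + 12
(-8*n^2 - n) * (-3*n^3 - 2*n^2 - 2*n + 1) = 24*n^5 + 19*n^4 + 18*n^3 - 6*n^2 - n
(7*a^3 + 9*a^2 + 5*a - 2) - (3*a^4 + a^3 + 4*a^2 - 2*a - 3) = -3*a^4 + 6*a^3 + 5*a^2 + 7*a + 1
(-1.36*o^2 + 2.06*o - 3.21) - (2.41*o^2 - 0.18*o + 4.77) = -3.77*o^2 + 2.24*o - 7.98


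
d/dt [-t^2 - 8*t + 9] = -2*t - 8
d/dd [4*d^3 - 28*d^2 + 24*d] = 12*d^2 - 56*d + 24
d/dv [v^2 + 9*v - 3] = 2*v + 9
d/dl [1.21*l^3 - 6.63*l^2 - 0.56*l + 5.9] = 3.63*l^2 - 13.26*l - 0.56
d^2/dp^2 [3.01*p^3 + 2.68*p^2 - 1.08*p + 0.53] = 18.06*p + 5.36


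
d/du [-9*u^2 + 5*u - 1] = 5 - 18*u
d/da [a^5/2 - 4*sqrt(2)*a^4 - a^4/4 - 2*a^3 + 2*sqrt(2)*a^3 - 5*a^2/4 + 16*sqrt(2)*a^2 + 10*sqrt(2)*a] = 5*a^4/2 - 16*sqrt(2)*a^3 - a^3 - 6*a^2 + 6*sqrt(2)*a^2 - 5*a/2 + 32*sqrt(2)*a + 10*sqrt(2)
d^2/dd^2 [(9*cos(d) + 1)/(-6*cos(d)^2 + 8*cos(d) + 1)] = (-729*(1 - cos(2*d))^2*cos(d) - 144*(1 - cos(2*d))^2 + 548*cos(d) - 476*cos(2*d) - 531*cos(3*d) + 162*cos(5*d) + 96)/(8*cos(d) - 3*cos(2*d) - 2)^3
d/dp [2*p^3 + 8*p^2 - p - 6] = 6*p^2 + 16*p - 1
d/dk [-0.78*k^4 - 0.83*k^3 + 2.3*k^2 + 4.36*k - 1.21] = -3.12*k^3 - 2.49*k^2 + 4.6*k + 4.36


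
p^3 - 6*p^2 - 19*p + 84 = (p - 7)*(p - 3)*(p + 4)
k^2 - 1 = (k - 1)*(k + 1)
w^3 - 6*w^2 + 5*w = w*(w - 5)*(w - 1)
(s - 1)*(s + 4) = s^2 + 3*s - 4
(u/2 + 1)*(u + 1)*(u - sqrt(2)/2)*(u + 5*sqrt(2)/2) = u^4/2 + sqrt(2)*u^3 + 3*u^3/2 - u^2/4 + 3*sqrt(2)*u^2 - 15*u/4 + 2*sqrt(2)*u - 5/2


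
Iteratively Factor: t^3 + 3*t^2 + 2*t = (t)*(t^2 + 3*t + 2) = t*(t + 2)*(t + 1)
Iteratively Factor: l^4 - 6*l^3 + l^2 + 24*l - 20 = (l - 1)*(l^3 - 5*l^2 - 4*l + 20) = (l - 1)*(l + 2)*(l^2 - 7*l + 10) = (l - 5)*(l - 1)*(l + 2)*(l - 2)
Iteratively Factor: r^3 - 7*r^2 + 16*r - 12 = (r - 2)*(r^2 - 5*r + 6) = (r - 2)^2*(r - 3)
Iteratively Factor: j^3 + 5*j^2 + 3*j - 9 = (j + 3)*(j^2 + 2*j - 3) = (j - 1)*(j + 3)*(j + 3)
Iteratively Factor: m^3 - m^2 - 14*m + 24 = (m - 3)*(m^2 + 2*m - 8) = (m - 3)*(m + 4)*(m - 2)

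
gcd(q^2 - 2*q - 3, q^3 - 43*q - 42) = q + 1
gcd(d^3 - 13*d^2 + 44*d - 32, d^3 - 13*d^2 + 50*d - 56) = d - 4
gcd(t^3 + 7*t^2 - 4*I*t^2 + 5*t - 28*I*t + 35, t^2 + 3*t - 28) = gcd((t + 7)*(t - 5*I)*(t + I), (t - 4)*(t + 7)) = t + 7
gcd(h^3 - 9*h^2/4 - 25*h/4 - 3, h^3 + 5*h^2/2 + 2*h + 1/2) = h + 1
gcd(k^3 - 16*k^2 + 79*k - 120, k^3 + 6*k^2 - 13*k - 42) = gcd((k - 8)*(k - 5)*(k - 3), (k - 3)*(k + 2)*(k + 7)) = k - 3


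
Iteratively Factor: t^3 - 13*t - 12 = (t + 3)*(t^2 - 3*t - 4) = (t + 1)*(t + 3)*(t - 4)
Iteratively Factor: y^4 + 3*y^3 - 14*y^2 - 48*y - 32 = (y - 4)*(y^3 + 7*y^2 + 14*y + 8) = (y - 4)*(y + 4)*(y^2 + 3*y + 2) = (y - 4)*(y + 2)*(y + 4)*(y + 1)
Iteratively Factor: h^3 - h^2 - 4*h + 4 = (h - 1)*(h^2 - 4) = (h - 1)*(h + 2)*(h - 2)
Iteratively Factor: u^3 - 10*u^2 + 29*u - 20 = (u - 5)*(u^2 - 5*u + 4) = (u - 5)*(u - 4)*(u - 1)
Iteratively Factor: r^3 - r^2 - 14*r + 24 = (r - 3)*(r^2 + 2*r - 8) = (r - 3)*(r + 4)*(r - 2)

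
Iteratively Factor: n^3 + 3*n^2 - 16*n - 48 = (n + 4)*(n^2 - n - 12) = (n - 4)*(n + 4)*(n + 3)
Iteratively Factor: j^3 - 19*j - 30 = (j + 2)*(j^2 - 2*j - 15) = (j + 2)*(j + 3)*(j - 5)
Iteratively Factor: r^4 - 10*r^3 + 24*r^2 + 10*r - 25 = (r - 1)*(r^3 - 9*r^2 + 15*r + 25) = (r - 1)*(r + 1)*(r^2 - 10*r + 25) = (r - 5)*(r - 1)*(r + 1)*(r - 5)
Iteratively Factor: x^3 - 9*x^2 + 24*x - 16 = (x - 1)*(x^2 - 8*x + 16) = (x - 4)*(x - 1)*(x - 4)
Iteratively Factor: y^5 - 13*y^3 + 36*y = (y + 2)*(y^4 - 2*y^3 - 9*y^2 + 18*y) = y*(y + 2)*(y^3 - 2*y^2 - 9*y + 18) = y*(y + 2)*(y + 3)*(y^2 - 5*y + 6) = y*(y - 3)*(y + 2)*(y + 3)*(y - 2)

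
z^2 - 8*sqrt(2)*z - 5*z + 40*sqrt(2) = (z - 5)*(z - 8*sqrt(2))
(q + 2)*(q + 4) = q^2 + 6*q + 8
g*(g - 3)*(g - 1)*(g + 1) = g^4 - 3*g^3 - g^2 + 3*g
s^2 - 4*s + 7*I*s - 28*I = (s - 4)*(s + 7*I)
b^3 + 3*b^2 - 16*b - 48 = (b - 4)*(b + 3)*(b + 4)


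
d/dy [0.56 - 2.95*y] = -2.95000000000000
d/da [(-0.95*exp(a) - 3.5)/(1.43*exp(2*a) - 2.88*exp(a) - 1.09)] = (1.3585*exp(2*a) + 10.01*exp(a) - 9.0445)*exp(a)/(2.0449*exp(4*a) - 8.2368*exp(3*a) + 5.177*exp(2*a) + 6.2784*exp(a) + 1.1881)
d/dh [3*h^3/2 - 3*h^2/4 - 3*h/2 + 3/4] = 9*h^2/2 - 3*h/2 - 3/2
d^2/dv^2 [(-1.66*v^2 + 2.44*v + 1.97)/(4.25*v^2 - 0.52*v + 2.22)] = (-2.8421709430404e-14*v^4 + 80.8078*v^3 + 307.47135*v^2 - 164.2506*v - 46.83734)/(76.765625*v^6 - 28.1775*v^5 + 123.74385*v^4 - 29.577808*v^3 + 64.637964*v^2 - 7.688304*v + 10.941048)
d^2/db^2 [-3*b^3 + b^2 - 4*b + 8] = 2 - 18*b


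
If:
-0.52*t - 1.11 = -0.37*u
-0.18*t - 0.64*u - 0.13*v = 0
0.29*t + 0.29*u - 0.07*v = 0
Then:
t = -1.49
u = 0.91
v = -2.41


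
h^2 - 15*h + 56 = (h - 8)*(h - 7)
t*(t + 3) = t^2 + 3*t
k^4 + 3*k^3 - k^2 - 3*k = k*(k - 1)*(k + 1)*(k + 3)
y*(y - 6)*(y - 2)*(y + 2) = y^4 - 6*y^3 - 4*y^2 + 24*y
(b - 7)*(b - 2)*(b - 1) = b^3 - 10*b^2 + 23*b - 14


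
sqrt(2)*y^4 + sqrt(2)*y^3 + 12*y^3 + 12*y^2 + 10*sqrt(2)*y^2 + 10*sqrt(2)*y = y*(y + sqrt(2))*(y + 5*sqrt(2))*(sqrt(2)*y + sqrt(2))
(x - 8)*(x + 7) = x^2 - x - 56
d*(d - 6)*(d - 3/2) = d^3 - 15*d^2/2 + 9*d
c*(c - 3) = c^2 - 3*c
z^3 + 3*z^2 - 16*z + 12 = (z - 2)*(z - 1)*(z + 6)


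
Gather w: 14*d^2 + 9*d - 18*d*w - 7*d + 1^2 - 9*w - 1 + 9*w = 14*d^2 - 18*d*w + 2*d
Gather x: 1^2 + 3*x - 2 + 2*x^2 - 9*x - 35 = 2*x^2 - 6*x - 36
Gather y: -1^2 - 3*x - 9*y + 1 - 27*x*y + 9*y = -27*x*y - 3*x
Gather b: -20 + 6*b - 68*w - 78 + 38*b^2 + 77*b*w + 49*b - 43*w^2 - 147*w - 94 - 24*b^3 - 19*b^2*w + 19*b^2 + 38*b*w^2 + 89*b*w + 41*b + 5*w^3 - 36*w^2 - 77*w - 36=-24*b^3 + b^2*(57 - 19*w) + b*(38*w^2 + 166*w + 96) + 5*w^3 - 79*w^2 - 292*w - 228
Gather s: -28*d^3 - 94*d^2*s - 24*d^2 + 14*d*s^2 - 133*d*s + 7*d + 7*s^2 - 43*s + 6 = -28*d^3 - 24*d^2 + 7*d + s^2*(14*d + 7) + s*(-94*d^2 - 133*d - 43) + 6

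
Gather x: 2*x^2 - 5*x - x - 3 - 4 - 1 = 2*x^2 - 6*x - 8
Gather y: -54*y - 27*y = -81*y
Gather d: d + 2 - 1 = d + 1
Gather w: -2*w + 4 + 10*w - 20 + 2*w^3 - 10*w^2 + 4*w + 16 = 2*w^3 - 10*w^2 + 12*w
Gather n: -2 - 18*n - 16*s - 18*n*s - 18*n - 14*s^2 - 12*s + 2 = n*(-18*s - 36) - 14*s^2 - 28*s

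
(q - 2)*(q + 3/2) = q^2 - q/2 - 3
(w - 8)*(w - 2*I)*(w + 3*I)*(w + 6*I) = w^4 - 8*w^3 + 7*I*w^3 - 56*I*w^2 + 36*I*w - 288*I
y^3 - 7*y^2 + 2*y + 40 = (y - 5)*(y - 4)*(y + 2)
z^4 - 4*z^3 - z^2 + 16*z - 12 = (z - 3)*(z - 2)*(z - 1)*(z + 2)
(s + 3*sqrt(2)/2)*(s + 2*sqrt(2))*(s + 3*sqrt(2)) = s^3 + 13*sqrt(2)*s^2/2 + 27*s + 18*sqrt(2)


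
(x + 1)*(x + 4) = x^2 + 5*x + 4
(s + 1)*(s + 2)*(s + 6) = s^3 + 9*s^2 + 20*s + 12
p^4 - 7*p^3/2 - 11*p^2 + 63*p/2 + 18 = (p - 4)*(p - 3)*(p + 1/2)*(p + 3)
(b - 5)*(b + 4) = b^2 - b - 20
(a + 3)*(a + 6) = a^2 + 9*a + 18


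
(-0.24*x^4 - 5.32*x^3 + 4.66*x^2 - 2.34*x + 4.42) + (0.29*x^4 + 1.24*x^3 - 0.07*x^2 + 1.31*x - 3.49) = 0.05*x^4 - 4.08*x^3 + 4.59*x^2 - 1.03*x + 0.93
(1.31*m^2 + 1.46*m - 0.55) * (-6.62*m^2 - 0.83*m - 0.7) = -8.6722*m^4 - 10.7525*m^3 + 1.5122*m^2 - 0.5655*m + 0.385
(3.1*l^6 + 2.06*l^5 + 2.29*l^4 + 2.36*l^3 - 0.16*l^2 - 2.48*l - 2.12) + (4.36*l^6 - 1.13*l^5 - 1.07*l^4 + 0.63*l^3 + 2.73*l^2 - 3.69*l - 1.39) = 7.46*l^6 + 0.93*l^5 + 1.22*l^4 + 2.99*l^3 + 2.57*l^2 - 6.17*l - 3.51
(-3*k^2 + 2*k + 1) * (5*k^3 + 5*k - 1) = -15*k^5 + 10*k^4 - 10*k^3 + 13*k^2 + 3*k - 1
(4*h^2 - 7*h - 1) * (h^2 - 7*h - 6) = 4*h^4 - 35*h^3 + 24*h^2 + 49*h + 6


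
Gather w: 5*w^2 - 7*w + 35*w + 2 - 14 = 5*w^2 + 28*w - 12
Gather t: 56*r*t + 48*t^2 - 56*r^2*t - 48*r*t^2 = t^2*(48 - 48*r) + t*(-56*r^2 + 56*r)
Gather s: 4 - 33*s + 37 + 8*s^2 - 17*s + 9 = 8*s^2 - 50*s + 50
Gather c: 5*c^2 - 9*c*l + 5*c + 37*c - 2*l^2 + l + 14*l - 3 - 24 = 5*c^2 + c*(42 - 9*l) - 2*l^2 + 15*l - 27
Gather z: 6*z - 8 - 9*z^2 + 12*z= -9*z^2 + 18*z - 8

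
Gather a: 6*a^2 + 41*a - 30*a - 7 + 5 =6*a^2 + 11*a - 2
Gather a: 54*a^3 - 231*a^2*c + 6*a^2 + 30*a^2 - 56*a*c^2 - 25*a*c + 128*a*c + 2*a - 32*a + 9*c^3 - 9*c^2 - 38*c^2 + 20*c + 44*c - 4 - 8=54*a^3 + a^2*(36 - 231*c) + a*(-56*c^2 + 103*c - 30) + 9*c^3 - 47*c^2 + 64*c - 12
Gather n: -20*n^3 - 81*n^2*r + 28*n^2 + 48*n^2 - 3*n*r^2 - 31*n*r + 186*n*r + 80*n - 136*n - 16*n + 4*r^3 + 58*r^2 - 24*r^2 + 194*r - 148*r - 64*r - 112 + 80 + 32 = -20*n^3 + n^2*(76 - 81*r) + n*(-3*r^2 + 155*r - 72) + 4*r^3 + 34*r^2 - 18*r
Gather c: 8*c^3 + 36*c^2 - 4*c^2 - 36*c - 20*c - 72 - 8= 8*c^3 + 32*c^2 - 56*c - 80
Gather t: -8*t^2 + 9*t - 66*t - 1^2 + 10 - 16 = -8*t^2 - 57*t - 7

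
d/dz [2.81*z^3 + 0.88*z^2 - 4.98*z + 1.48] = 8.43*z^2 + 1.76*z - 4.98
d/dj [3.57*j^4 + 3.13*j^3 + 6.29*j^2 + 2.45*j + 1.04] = 14.28*j^3 + 9.39*j^2 + 12.58*j + 2.45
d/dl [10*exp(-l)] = -10*exp(-l)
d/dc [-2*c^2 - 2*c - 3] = -4*c - 2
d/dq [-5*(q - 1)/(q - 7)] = 30/(q - 7)^2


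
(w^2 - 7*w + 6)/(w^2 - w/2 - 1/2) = 2*(w - 6)/(2*w + 1)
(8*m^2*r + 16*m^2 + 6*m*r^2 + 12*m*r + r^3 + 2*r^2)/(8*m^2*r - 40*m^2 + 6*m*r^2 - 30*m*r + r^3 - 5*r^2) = (r + 2)/(r - 5)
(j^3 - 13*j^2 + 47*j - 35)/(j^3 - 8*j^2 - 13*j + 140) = (j - 1)/(j + 4)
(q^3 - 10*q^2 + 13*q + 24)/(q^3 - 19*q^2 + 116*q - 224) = (q^2 - 2*q - 3)/(q^2 - 11*q + 28)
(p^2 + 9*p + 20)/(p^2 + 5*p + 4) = (p + 5)/(p + 1)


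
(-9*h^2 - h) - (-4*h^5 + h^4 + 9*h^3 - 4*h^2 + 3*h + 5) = 4*h^5 - h^4 - 9*h^3 - 5*h^2 - 4*h - 5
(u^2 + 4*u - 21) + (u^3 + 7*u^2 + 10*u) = u^3 + 8*u^2 + 14*u - 21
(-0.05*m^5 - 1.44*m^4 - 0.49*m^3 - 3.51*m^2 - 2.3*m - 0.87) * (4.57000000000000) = -0.2285*m^5 - 6.5808*m^4 - 2.2393*m^3 - 16.0407*m^2 - 10.511*m - 3.9759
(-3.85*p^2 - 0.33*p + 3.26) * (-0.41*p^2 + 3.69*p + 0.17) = 1.5785*p^4 - 14.0712*p^3 - 3.2088*p^2 + 11.9733*p + 0.5542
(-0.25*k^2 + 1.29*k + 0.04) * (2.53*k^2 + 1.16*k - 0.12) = -0.6325*k^4 + 2.9737*k^3 + 1.6276*k^2 - 0.1084*k - 0.0048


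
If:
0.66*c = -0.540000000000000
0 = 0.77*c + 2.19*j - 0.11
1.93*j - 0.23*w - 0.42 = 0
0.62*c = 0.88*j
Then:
No Solution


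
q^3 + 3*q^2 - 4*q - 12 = (q - 2)*(q + 2)*(q + 3)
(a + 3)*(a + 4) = a^2 + 7*a + 12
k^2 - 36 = (k - 6)*(k + 6)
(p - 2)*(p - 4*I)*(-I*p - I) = -I*p^3 - 4*p^2 + I*p^2 + 4*p + 2*I*p + 8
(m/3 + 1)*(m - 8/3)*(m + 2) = m^3/3 + 7*m^2/9 - 22*m/9 - 16/3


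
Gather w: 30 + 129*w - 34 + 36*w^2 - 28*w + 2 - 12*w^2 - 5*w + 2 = 24*w^2 + 96*w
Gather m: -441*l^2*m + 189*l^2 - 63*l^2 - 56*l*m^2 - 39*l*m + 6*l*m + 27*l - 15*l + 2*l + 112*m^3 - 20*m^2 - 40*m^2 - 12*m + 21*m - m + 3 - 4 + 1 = 126*l^2 + 14*l + 112*m^3 + m^2*(-56*l - 60) + m*(-441*l^2 - 33*l + 8)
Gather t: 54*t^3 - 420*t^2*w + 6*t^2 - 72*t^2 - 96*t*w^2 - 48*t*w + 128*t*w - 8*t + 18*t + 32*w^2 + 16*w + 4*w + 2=54*t^3 + t^2*(-420*w - 66) + t*(-96*w^2 + 80*w + 10) + 32*w^2 + 20*w + 2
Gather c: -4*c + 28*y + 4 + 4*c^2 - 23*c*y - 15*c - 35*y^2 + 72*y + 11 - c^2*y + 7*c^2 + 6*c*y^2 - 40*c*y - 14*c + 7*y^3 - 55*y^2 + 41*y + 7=c^2*(11 - y) + c*(6*y^2 - 63*y - 33) + 7*y^3 - 90*y^2 + 141*y + 22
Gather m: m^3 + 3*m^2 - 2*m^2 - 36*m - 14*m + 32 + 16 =m^3 + m^2 - 50*m + 48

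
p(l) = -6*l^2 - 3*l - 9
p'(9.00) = -111.00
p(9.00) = -522.00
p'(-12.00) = 141.00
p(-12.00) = -837.00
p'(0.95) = -14.40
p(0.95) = -17.26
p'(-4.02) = 45.24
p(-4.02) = -93.90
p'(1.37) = -19.44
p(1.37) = -24.37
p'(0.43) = -8.16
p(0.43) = -11.40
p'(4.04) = -51.48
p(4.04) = -119.05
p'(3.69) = -47.28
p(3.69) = -101.77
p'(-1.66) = 16.92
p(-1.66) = -20.55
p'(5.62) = -70.44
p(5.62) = -215.37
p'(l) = -12*l - 3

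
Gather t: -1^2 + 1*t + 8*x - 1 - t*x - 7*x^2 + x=t*(1 - x) - 7*x^2 + 9*x - 2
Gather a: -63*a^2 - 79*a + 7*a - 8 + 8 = -63*a^2 - 72*a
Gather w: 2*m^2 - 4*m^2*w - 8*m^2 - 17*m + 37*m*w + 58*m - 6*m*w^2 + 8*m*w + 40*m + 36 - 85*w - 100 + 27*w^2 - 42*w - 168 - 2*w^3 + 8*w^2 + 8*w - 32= -6*m^2 + 81*m - 2*w^3 + w^2*(35 - 6*m) + w*(-4*m^2 + 45*m - 119) - 264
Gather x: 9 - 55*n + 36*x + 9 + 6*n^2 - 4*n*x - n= 6*n^2 - 56*n + x*(36 - 4*n) + 18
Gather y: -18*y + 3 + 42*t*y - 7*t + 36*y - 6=-7*t + y*(42*t + 18) - 3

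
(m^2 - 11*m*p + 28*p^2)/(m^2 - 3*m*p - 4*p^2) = (m - 7*p)/(m + p)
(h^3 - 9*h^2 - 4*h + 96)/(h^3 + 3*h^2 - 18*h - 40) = (h^2 - 5*h - 24)/(h^2 + 7*h + 10)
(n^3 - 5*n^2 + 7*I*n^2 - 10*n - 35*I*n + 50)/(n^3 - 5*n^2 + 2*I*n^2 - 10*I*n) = (n + 5*I)/n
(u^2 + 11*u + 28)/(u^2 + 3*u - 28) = (u + 4)/(u - 4)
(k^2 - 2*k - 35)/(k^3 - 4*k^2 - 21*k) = (k + 5)/(k*(k + 3))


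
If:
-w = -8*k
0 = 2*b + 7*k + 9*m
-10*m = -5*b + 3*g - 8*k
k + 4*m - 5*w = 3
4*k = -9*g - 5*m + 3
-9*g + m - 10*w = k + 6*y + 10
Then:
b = 2418/7411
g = 2776/7411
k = -579/7411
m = -87/7411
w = -4632/7411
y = -26141/22233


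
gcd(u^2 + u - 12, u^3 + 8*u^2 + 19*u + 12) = u + 4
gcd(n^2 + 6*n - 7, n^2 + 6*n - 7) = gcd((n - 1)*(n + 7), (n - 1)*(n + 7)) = n^2 + 6*n - 7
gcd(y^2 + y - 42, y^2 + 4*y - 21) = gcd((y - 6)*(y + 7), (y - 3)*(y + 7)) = y + 7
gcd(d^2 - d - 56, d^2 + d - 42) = d + 7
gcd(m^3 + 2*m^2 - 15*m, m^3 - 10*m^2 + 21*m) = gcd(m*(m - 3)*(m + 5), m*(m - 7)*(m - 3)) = m^2 - 3*m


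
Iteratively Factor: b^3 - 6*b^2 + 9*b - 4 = (b - 4)*(b^2 - 2*b + 1) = (b - 4)*(b - 1)*(b - 1)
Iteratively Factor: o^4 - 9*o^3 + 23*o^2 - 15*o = (o - 3)*(o^3 - 6*o^2 + 5*o) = (o - 5)*(o - 3)*(o^2 - o) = (o - 5)*(o - 3)*(o - 1)*(o)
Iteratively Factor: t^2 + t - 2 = (t - 1)*(t + 2)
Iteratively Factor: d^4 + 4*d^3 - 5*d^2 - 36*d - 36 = (d - 3)*(d^3 + 7*d^2 + 16*d + 12) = (d - 3)*(d + 2)*(d^2 + 5*d + 6) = (d - 3)*(d + 2)*(d + 3)*(d + 2)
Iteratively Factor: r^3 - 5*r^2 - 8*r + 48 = (r + 3)*(r^2 - 8*r + 16) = (r - 4)*(r + 3)*(r - 4)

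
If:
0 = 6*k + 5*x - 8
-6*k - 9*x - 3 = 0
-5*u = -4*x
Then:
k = 29/8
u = -11/5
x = -11/4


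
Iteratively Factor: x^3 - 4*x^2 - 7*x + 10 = (x + 2)*(x^2 - 6*x + 5) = (x - 1)*(x + 2)*(x - 5)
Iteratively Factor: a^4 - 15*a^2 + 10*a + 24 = (a + 1)*(a^3 - a^2 - 14*a + 24) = (a - 3)*(a + 1)*(a^2 + 2*a - 8) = (a - 3)*(a - 2)*(a + 1)*(a + 4)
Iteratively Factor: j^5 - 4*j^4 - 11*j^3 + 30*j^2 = (j + 3)*(j^4 - 7*j^3 + 10*j^2) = (j - 5)*(j + 3)*(j^3 - 2*j^2) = (j - 5)*(j - 2)*(j + 3)*(j^2) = j*(j - 5)*(j - 2)*(j + 3)*(j)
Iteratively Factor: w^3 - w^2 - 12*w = (w - 4)*(w^2 + 3*w) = (w - 4)*(w + 3)*(w)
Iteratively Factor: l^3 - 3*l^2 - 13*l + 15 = (l - 1)*(l^2 - 2*l - 15) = (l - 5)*(l - 1)*(l + 3)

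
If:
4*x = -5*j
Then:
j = -4*x/5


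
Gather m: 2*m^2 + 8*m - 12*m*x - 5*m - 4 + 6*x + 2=2*m^2 + m*(3 - 12*x) + 6*x - 2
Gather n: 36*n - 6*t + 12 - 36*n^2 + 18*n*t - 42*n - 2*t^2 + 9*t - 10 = -36*n^2 + n*(18*t - 6) - 2*t^2 + 3*t + 2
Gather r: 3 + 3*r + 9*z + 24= 3*r + 9*z + 27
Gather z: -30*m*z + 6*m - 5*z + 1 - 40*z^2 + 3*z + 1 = 6*m - 40*z^2 + z*(-30*m - 2) + 2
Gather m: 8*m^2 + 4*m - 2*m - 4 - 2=8*m^2 + 2*m - 6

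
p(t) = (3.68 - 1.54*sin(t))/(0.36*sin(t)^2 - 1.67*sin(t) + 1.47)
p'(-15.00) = -0.60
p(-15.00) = 1.73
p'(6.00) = 1.16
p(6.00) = 2.09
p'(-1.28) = 0.17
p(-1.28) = 1.52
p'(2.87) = -2.82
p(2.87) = 3.12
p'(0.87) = 8.62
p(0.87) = 6.20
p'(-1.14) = 0.26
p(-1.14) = 1.55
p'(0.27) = 2.81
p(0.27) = 3.11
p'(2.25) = -8.97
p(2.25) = 6.39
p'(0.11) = 2.15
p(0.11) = 2.72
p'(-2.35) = -0.53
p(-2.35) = 1.68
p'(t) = (3.68 - 1.54*sin(t))*(-0.72*sin(t)*cos(t) + 1.67*cos(t))/(0.36*sin(t)^2 - 1.67*sin(t) + 1.47)^2 - 1.54*cos(t)/(0.36*sin(t)^2 - 1.67*sin(t) + 1.47)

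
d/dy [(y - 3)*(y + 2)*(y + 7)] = 3*y^2 + 12*y - 13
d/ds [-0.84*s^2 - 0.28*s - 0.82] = -1.68*s - 0.28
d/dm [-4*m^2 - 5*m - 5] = -8*m - 5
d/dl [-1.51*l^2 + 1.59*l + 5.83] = 1.59 - 3.02*l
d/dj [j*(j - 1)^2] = (j - 1)*(3*j - 1)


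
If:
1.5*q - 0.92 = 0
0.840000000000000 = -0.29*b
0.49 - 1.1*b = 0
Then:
No Solution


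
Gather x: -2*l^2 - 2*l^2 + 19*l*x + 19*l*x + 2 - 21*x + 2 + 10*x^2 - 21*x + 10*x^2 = -4*l^2 + 20*x^2 + x*(38*l - 42) + 4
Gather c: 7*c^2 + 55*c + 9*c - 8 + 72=7*c^2 + 64*c + 64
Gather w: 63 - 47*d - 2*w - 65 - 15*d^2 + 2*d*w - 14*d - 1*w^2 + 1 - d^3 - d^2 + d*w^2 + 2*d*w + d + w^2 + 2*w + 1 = -d^3 - 16*d^2 + d*w^2 + 4*d*w - 60*d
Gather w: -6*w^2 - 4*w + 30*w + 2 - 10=-6*w^2 + 26*w - 8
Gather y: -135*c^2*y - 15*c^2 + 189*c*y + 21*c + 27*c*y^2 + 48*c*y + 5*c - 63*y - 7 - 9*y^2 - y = -15*c^2 + 26*c + y^2*(27*c - 9) + y*(-135*c^2 + 237*c - 64) - 7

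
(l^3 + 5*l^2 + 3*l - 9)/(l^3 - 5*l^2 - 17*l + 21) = (l + 3)/(l - 7)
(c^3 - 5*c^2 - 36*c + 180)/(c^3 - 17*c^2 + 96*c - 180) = (c + 6)/(c - 6)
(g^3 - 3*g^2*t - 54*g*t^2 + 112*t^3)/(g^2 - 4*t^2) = (g^2 - g*t - 56*t^2)/(g + 2*t)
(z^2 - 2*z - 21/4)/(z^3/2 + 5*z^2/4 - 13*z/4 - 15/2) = (4*z^2 - 8*z - 21)/(2*z^3 + 5*z^2 - 13*z - 30)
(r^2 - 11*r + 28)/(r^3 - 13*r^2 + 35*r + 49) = (r - 4)/(r^2 - 6*r - 7)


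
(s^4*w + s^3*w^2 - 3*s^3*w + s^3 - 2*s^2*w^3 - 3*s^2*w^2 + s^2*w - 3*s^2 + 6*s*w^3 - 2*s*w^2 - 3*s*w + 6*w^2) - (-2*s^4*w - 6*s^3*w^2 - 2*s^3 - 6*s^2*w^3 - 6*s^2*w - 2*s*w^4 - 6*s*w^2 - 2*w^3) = 3*s^4*w + 7*s^3*w^2 - 3*s^3*w + 3*s^3 + 4*s^2*w^3 - 3*s^2*w^2 + 7*s^2*w - 3*s^2 + 2*s*w^4 + 6*s*w^3 + 4*s*w^2 - 3*s*w + 2*w^3 + 6*w^2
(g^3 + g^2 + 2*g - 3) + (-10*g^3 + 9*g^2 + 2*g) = -9*g^3 + 10*g^2 + 4*g - 3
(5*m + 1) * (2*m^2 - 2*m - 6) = 10*m^3 - 8*m^2 - 32*m - 6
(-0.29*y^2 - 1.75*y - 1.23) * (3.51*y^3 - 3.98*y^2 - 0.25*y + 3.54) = -1.0179*y^5 - 4.9883*y^4 + 2.7202*y^3 + 4.3063*y^2 - 5.8875*y - 4.3542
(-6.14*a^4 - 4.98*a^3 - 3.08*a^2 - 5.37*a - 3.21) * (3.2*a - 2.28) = -19.648*a^5 - 1.9368*a^4 + 1.4984*a^3 - 10.1616*a^2 + 1.9716*a + 7.3188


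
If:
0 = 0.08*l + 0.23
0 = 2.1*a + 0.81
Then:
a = -0.39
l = -2.88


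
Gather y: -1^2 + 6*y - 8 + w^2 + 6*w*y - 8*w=w^2 - 8*w + y*(6*w + 6) - 9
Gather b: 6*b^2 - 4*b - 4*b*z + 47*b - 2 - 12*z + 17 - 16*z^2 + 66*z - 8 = 6*b^2 + b*(43 - 4*z) - 16*z^2 + 54*z + 7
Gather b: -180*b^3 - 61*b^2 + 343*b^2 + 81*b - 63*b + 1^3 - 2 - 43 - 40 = -180*b^3 + 282*b^2 + 18*b - 84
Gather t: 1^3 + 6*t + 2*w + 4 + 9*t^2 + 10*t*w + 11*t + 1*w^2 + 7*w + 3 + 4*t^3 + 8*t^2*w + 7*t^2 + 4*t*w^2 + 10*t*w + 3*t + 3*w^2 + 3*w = 4*t^3 + t^2*(8*w + 16) + t*(4*w^2 + 20*w + 20) + 4*w^2 + 12*w + 8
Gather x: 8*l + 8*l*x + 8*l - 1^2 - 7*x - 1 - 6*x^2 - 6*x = 16*l - 6*x^2 + x*(8*l - 13) - 2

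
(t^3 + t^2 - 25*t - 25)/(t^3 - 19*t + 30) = (t^2 - 4*t - 5)/(t^2 - 5*t + 6)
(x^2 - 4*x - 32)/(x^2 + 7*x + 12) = (x - 8)/(x + 3)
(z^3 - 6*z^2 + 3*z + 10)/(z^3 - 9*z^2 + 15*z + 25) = (z - 2)/(z - 5)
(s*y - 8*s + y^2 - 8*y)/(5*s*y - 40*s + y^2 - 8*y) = (s + y)/(5*s + y)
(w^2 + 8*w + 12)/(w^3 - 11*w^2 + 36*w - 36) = (w^2 + 8*w + 12)/(w^3 - 11*w^2 + 36*w - 36)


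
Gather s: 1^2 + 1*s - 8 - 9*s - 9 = -8*s - 16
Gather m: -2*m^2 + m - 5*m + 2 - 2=-2*m^2 - 4*m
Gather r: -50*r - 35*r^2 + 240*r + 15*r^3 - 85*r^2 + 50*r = 15*r^3 - 120*r^2 + 240*r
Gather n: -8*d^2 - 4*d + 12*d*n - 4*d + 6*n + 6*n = -8*d^2 - 8*d + n*(12*d + 12)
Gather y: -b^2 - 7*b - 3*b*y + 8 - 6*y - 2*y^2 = -b^2 - 7*b - 2*y^2 + y*(-3*b - 6) + 8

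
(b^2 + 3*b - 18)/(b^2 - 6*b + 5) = (b^2 + 3*b - 18)/(b^2 - 6*b + 5)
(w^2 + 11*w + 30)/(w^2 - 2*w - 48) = (w + 5)/(w - 8)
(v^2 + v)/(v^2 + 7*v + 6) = v/(v + 6)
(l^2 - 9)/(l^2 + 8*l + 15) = (l - 3)/(l + 5)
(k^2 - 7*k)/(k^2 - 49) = k/(k + 7)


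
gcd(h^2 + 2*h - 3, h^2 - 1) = h - 1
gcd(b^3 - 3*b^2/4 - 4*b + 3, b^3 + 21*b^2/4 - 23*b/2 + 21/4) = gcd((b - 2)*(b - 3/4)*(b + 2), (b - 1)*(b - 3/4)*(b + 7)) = b - 3/4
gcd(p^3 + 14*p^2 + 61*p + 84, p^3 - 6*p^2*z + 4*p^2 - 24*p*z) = p + 4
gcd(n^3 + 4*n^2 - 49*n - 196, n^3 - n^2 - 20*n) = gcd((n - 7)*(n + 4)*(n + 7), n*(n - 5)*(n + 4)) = n + 4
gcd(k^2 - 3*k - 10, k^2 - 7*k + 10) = k - 5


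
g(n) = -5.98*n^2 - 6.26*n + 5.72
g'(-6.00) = 65.50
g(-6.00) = -172.00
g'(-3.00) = 29.62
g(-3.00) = -29.32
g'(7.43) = -95.12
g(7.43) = -370.92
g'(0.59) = -13.32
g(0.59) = -0.06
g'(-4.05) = 42.18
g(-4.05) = -67.01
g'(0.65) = -14.03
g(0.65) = -0.88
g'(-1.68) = 13.83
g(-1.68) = -0.64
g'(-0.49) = -0.40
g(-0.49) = 7.35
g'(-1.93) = 16.82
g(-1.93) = -4.47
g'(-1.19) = 7.97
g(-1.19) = 4.70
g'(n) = -11.96*n - 6.26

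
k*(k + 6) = k^2 + 6*k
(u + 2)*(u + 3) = u^2 + 5*u + 6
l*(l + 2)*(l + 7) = l^3 + 9*l^2 + 14*l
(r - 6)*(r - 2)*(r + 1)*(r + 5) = r^4 - 2*r^3 - 31*r^2 + 32*r + 60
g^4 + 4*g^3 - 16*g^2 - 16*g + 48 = (g - 2)^2*(g + 2)*(g + 6)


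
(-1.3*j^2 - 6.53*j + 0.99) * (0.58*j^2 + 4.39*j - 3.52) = -0.754*j^4 - 9.4944*j^3 - 23.5165*j^2 + 27.3317*j - 3.4848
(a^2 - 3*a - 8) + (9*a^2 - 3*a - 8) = 10*a^2 - 6*a - 16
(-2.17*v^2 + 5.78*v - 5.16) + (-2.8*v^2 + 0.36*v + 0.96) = -4.97*v^2 + 6.14*v - 4.2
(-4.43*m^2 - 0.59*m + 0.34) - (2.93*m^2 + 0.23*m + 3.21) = -7.36*m^2 - 0.82*m - 2.87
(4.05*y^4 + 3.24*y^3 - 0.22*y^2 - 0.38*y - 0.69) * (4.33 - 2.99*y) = -12.1095*y^5 + 7.8489*y^4 + 14.687*y^3 + 0.1836*y^2 + 0.4177*y - 2.9877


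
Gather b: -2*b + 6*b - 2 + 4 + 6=4*b + 8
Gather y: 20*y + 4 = 20*y + 4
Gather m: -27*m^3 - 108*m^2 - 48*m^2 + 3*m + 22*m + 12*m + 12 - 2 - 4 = -27*m^3 - 156*m^2 + 37*m + 6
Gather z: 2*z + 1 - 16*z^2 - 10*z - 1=-16*z^2 - 8*z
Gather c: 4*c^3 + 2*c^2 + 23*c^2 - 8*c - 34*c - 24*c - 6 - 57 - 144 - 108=4*c^3 + 25*c^2 - 66*c - 315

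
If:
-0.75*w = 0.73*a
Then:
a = -1.02739726027397*w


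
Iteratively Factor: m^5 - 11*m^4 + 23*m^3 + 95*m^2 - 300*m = (m)*(m^4 - 11*m^3 + 23*m^2 + 95*m - 300) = m*(m - 4)*(m^3 - 7*m^2 - 5*m + 75) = m*(m - 4)*(m + 3)*(m^2 - 10*m + 25) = m*(m - 5)*(m - 4)*(m + 3)*(m - 5)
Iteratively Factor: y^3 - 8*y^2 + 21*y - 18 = (y - 3)*(y^2 - 5*y + 6) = (y - 3)*(y - 2)*(y - 3)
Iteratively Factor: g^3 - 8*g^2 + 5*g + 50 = (g - 5)*(g^2 - 3*g - 10) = (g - 5)^2*(g + 2)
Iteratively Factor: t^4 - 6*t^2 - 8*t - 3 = (t - 3)*(t^3 + 3*t^2 + 3*t + 1) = (t - 3)*(t + 1)*(t^2 + 2*t + 1) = (t - 3)*(t + 1)^2*(t + 1)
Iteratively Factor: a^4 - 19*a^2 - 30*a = (a + 2)*(a^3 - 2*a^2 - 15*a) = (a - 5)*(a + 2)*(a^2 + 3*a) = (a - 5)*(a + 2)*(a + 3)*(a)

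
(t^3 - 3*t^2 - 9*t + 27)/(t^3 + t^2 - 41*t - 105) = (t^2 - 6*t + 9)/(t^2 - 2*t - 35)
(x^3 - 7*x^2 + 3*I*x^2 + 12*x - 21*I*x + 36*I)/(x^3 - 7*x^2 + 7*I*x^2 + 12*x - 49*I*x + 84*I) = (x + 3*I)/(x + 7*I)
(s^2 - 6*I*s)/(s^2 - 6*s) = (s - 6*I)/(s - 6)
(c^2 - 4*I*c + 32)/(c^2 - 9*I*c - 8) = (c + 4*I)/(c - I)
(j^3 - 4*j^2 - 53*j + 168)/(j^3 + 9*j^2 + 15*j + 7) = (j^2 - 11*j + 24)/(j^2 + 2*j + 1)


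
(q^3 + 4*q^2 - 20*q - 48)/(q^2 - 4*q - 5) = (-q^3 - 4*q^2 + 20*q + 48)/(-q^2 + 4*q + 5)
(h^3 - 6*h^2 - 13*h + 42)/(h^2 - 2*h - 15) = (h^2 - 9*h + 14)/(h - 5)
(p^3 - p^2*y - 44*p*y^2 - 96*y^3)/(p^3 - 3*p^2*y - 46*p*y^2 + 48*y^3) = (-p^2 - 7*p*y - 12*y^2)/(-p^2 - 5*p*y + 6*y^2)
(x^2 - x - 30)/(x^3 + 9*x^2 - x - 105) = (x - 6)/(x^2 + 4*x - 21)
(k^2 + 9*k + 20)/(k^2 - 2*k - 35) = (k + 4)/(k - 7)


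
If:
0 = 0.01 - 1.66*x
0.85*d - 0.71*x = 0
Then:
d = 0.01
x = 0.01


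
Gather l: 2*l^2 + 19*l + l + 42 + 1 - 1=2*l^2 + 20*l + 42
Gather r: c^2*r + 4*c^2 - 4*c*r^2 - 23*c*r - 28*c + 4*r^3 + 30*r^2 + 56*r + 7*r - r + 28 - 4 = 4*c^2 - 28*c + 4*r^3 + r^2*(30 - 4*c) + r*(c^2 - 23*c + 62) + 24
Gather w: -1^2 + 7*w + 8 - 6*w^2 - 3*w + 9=-6*w^2 + 4*w + 16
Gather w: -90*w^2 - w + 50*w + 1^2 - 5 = -90*w^2 + 49*w - 4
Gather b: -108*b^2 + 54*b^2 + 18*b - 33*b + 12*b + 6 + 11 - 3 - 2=-54*b^2 - 3*b + 12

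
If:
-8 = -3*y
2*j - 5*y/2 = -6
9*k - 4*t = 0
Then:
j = 1/3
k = 4*t/9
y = 8/3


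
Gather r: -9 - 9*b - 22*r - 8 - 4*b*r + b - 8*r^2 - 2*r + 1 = -8*b - 8*r^2 + r*(-4*b - 24) - 16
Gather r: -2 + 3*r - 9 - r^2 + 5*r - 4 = -r^2 + 8*r - 15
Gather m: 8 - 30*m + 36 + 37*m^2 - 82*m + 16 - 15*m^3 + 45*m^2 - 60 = -15*m^3 + 82*m^2 - 112*m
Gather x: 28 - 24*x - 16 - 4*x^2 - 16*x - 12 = -4*x^2 - 40*x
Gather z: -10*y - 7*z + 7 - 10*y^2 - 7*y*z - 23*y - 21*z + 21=-10*y^2 - 33*y + z*(-7*y - 28) + 28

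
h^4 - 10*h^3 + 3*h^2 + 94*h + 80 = (h - 8)*(h - 5)*(h + 1)*(h + 2)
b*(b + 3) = b^2 + 3*b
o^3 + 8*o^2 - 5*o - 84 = (o - 3)*(o + 4)*(o + 7)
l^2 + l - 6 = (l - 2)*(l + 3)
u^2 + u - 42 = (u - 6)*(u + 7)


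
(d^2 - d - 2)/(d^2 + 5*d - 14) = (d + 1)/(d + 7)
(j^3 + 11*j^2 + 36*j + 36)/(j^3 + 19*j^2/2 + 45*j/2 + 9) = 2*(j + 2)/(2*j + 1)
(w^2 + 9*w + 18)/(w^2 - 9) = (w + 6)/(w - 3)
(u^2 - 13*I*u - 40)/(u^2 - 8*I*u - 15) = (u - 8*I)/(u - 3*I)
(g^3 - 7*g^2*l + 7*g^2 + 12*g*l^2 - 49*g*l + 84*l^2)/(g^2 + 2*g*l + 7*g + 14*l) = (g^2 - 7*g*l + 12*l^2)/(g + 2*l)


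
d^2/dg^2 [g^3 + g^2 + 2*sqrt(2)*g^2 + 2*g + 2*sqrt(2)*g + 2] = 6*g + 2 + 4*sqrt(2)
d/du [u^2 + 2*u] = 2*u + 2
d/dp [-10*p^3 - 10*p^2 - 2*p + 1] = -30*p^2 - 20*p - 2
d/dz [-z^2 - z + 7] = -2*z - 1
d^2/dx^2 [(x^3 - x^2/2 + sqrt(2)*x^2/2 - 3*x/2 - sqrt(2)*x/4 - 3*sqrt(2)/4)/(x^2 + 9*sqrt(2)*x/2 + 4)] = (16*sqrt(2)*x^3 + 244*x^3 + 48*x^2 + 366*sqrt(2)*x^2 + 24*sqrt(2)*x + 366*x + 8 + 61*sqrt(2))/(4*x^6 + 54*sqrt(2)*x^5 + 534*x^4 + 1161*sqrt(2)*x^3 + 2136*x^2 + 864*sqrt(2)*x + 256)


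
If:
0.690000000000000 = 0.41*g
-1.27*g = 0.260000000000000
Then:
No Solution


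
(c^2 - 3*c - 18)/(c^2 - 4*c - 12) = (c + 3)/(c + 2)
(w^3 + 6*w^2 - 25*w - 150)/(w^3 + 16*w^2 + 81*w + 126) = (w^2 - 25)/(w^2 + 10*w + 21)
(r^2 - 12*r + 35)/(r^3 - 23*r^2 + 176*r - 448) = (r - 5)/(r^2 - 16*r + 64)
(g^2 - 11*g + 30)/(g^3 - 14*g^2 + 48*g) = (g - 5)/(g*(g - 8))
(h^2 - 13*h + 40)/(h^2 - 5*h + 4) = (h^2 - 13*h + 40)/(h^2 - 5*h + 4)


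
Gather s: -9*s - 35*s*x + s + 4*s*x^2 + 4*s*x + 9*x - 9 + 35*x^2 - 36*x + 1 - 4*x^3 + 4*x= s*(4*x^2 - 31*x - 8) - 4*x^3 + 35*x^2 - 23*x - 8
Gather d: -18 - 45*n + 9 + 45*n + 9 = 0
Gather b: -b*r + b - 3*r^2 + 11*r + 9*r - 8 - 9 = b*(1 - r) - 3*r^2 + 20*r - 17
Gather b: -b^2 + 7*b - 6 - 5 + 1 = -b^2 + 7*b - 10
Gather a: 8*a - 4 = 8*a - 4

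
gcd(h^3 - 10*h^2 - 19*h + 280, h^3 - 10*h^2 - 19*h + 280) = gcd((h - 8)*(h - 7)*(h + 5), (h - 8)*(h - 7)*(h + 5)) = h^3 - 10*h^2 - 19*h + 280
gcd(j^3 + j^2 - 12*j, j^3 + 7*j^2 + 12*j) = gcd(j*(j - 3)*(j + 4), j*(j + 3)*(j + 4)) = j^2 + 4*j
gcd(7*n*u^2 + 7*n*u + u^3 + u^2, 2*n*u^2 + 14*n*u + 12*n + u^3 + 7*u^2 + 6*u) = u + 1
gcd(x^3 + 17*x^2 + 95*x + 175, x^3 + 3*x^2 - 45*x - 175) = x^2 + 10*x + 25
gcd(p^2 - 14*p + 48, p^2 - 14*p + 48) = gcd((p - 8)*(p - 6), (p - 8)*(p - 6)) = p^2 - 14*p + 48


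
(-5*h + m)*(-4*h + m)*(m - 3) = 20*h^2*m - 60*h^2 - 9*h*m^2 + 27*h*m + m^3 - 3*m^2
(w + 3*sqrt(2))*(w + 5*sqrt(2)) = w^2 + 8*sqrt(2)*w + 30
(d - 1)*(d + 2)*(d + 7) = d^3 + 8*d^2 + 5*d - 14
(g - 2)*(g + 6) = g^2 + 4*g - 12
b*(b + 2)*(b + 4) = b^3 + 6*b^2 + 8*b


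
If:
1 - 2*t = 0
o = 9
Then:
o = 9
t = 1/2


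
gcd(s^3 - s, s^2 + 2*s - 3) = s - 1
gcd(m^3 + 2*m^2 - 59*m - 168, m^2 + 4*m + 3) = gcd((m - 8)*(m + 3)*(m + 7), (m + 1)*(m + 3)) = m + 3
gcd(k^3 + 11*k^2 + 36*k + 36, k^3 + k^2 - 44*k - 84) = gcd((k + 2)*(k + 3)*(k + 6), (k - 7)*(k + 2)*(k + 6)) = k^2 + 8*k + 12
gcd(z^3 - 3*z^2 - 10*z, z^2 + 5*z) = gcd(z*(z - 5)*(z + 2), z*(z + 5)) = z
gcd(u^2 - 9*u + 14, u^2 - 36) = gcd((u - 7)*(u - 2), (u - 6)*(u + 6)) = 1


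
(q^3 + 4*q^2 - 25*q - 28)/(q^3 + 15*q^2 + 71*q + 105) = (q^2 - 3*q - 4)/(q^2 + 8*q + 15)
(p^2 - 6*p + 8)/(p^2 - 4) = (p - 4)/(p + 2)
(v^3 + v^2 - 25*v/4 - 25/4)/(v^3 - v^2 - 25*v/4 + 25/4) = (v + 1)/(v - 1)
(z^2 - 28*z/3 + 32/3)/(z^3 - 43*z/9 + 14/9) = 3*(3*z^2 - 28*z + 32)/(9*z^3 - 43*z + 14)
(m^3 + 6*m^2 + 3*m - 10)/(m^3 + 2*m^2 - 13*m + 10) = (m + 2)/(m - 2)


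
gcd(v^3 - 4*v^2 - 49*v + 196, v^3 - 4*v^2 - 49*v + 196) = v^3 - 4*v^2 - 49*v + 196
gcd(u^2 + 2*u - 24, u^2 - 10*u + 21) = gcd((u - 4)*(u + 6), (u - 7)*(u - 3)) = 1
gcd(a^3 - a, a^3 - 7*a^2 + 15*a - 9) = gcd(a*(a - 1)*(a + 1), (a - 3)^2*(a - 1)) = a - 1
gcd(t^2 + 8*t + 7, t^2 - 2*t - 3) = t + 1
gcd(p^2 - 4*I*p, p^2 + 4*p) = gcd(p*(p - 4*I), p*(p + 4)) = p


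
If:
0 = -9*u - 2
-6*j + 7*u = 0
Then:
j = -7/27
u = -2/9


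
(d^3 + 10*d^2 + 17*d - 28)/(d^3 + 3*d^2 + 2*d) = (d^3 + 10*d^2 + 17*d - 28)/(d*(d^2 + 3*d + 2))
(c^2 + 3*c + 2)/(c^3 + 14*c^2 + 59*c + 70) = (c + 1)/(c^2 + 12*c + 35)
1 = 1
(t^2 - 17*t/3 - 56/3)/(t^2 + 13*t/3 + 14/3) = (t - 8)/(t + 2)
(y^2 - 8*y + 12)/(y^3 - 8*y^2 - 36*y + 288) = (y - 2)/(y^2 - 2*y - 48)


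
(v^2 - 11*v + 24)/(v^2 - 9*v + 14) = (v^2 - 11*v + 24)/(v^2 - 9*v + 14)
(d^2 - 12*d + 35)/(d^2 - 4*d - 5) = (d - 7)/(d + 1)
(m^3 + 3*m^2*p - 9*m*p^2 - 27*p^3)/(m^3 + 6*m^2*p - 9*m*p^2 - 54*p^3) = (m + 3*p)/(m + 6*p)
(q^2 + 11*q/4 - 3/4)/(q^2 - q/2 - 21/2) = (4*q - 1)/(2*(2*q - 7))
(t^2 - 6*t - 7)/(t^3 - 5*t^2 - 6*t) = (t - 7)/(t*(t - 6))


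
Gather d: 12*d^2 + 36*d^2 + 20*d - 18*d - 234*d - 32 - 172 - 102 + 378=48*d^2 - 232*d + 72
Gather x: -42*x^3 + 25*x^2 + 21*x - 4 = -42*x^3 + 25*x^2 + 21*x - 4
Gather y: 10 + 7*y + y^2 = y^2 + 7*y + 10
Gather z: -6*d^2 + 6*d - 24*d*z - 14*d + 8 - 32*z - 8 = -6*d^2 - 8*d + z*(-24*d - 32)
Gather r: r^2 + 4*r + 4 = r^2 + 4*r + 4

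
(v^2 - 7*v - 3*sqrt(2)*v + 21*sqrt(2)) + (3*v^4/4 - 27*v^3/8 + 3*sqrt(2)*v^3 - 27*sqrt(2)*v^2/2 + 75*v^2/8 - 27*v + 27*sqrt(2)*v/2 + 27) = 3*v^4/4 - 27*v^3/8 + 3*sqrt(2)*v^3 - 27*sqrt(2)*v^2/2 + 83*v^2/8 - 34*v + 21*sqrt(2)*v/2 + 27 + 21*sqrt(2)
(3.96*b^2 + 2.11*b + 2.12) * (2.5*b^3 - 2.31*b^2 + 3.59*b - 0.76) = 9.9*b^5 - 3.8726*b^4 + 14.6423*b^3 - 0.331900000000001*b^2 + 6.0072*b - 1.6112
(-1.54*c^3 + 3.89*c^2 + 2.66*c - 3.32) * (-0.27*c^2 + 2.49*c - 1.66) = 0.4158*c^5 - 4.8849*c^4 + 11.5243*c^3 + 1.0624*c^2 - 12.6824*c + 5.5112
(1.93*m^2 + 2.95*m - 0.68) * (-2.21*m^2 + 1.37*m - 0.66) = -4.2653*m^4 - 3.8754*m^3 + 4.2705*m^2 - 2.8786*m + 0.4488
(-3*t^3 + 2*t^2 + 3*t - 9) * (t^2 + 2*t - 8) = -3*t^5 - 4*t^4 + 31*t^3 - 19*t^2 - 42*t + 72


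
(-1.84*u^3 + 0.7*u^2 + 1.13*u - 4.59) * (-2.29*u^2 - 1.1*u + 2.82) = 4.2136*u^5 + 0.421*u^4 - 8.5465*u^3 + 11.2421*u^2 + 8.2356*u - 12.9438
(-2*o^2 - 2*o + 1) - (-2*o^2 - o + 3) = -o - 2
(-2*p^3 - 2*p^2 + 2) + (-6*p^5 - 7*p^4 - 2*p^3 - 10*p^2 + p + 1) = -6*p^5 - 7*p^4 - 4*p^3 - 12*p^2 + p + 3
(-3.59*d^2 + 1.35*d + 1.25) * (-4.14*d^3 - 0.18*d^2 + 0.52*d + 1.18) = 14.8626*d^5 - 4.9428*d^4 - 7.2848*d^3 - 3.7592*d^2 + 2.243*d + 1.475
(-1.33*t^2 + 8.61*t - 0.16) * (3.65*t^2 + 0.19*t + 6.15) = -4.8545*t^4 + 31.1738*t^3 - 7.1276*t^2 + 52.9211*t - 0.984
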